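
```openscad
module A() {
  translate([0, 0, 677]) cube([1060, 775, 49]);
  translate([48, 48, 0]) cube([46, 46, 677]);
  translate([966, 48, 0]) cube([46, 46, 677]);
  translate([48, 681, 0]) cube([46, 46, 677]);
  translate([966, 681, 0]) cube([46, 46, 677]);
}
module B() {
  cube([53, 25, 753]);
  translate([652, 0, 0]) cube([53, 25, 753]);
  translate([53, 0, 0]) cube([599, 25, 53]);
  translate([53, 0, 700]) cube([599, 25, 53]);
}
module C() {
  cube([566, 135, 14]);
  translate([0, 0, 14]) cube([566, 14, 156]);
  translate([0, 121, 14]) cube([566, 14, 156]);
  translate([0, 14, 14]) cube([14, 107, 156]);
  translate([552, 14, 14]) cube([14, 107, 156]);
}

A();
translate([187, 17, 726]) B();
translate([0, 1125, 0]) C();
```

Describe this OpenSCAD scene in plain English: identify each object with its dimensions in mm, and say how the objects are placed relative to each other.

A is a rectangular dining table. The top is 1060×775×49 mm with its upper surface at z = 726 mm. It stands on four 46×46 mm square legs, each inset 48 mm from the nearest pair of top edges, running from the floor to the underside of the top.

B is a picture frame with a 599×647 mm rectangular opening (x by z) and a uniform 53 mm border on every side. Frame depth is 25 mm along y. It is built from two vertical stiles running the full outside height and two horizontal rails spanning the gap between the stiles.

C is an open-topped rectangular box: outside dimensions 566×135×170 mm, with a uniform wall and base thickness of 14 mm. The base is a full 566×135 slab on the floor; four walls sit on top of the base. The front and back walls (the −y and +y sides) span the full width; the two side walls fit between them.

The picture frame is on top of the table. The open box is on the floor beside the table on its +y side.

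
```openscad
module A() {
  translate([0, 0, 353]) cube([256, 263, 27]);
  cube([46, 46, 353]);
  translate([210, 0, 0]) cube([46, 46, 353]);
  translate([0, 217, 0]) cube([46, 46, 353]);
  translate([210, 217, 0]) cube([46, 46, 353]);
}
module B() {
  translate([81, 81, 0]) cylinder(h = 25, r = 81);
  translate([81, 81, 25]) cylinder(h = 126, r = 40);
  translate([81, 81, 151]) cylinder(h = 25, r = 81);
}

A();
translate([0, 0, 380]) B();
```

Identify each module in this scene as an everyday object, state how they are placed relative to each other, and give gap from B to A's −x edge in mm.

The spool's min-x is at 0; the stool's min-x is 0; gap = 0 mm.

A is a stool. B is a spool. The spool is on top of the stool. The gap from the spool to the stool's −x edge is 0 mm.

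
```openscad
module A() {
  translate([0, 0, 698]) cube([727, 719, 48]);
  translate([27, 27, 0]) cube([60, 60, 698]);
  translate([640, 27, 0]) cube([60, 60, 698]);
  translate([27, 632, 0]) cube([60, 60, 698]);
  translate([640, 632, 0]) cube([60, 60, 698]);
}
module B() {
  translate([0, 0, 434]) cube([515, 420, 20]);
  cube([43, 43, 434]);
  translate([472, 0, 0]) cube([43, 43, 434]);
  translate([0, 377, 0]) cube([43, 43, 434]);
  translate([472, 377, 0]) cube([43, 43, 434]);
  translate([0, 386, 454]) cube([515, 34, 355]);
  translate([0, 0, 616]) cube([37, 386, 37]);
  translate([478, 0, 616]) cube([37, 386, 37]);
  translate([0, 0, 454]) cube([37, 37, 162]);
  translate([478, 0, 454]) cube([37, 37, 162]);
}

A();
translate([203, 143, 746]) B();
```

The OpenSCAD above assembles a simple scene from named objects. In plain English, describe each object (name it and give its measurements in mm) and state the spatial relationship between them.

A is a table: top 727 mm (x) × 719 mm (y), 48 mm thick, upper face at z = 746 mm, on four 60×60 mm square legs, each inset 27 mm from the nearest pair of top edges, running from z = 0 to the bottom of the top.

B is a chair: 515×420 mm seat, 20 mm thick, top at z = 454 mm, on four 43 mm square corner legs flush with the seat edges. A 34 mm thick backrest slab spans the full seat width, extending 355 mm above the seat top, its back face flush with the seat's +y edge. Two armrests of 37×37 mm section run along each side from the seat's front edge to the front of the backrest, top faces 199 mm above the seat top and outer faces flush with the seat's x-edges; a 37×37 mm post under the front of each armrest stands on the seat at the front corner.

The chair is on top of the table.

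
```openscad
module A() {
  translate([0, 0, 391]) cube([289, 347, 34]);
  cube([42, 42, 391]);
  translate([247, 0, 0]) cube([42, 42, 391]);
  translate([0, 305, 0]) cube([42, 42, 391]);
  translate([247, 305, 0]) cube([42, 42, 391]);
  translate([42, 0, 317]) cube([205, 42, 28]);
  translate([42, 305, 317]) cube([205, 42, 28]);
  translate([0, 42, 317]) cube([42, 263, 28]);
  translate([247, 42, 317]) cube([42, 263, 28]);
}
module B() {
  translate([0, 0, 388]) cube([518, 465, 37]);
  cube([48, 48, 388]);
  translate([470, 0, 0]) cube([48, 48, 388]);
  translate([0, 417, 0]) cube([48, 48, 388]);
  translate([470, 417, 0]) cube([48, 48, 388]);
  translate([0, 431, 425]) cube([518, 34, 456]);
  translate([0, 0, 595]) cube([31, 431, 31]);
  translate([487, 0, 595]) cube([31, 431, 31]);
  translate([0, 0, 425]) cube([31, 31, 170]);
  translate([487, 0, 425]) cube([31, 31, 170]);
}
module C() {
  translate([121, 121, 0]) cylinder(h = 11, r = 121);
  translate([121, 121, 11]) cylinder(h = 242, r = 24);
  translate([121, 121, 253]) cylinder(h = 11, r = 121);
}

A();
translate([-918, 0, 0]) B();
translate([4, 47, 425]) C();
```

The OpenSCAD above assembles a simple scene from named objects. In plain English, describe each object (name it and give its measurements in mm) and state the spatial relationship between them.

A is a simple wooden stool: a rectangular seat 289 mm (x) by 347 mm (y), 34 mm thick, top face at z = 425 mm, on four square legs, each 42×42 mm in cross-section. The legs rest on z = 0, each flush with a corner of the seat. Four stretchers, 42 mm wide and 28 mm tall, connect adjacent legs with their undersides at z = 317 mm, each running between the inner faces of the legs it joins and aligned with the legs' outer faces on the other axis.

B is a chair. The seat is a 518×465×37 mm slab with its top at z = 425 mm, on four 48×48 mm corner legs (flush with the seat edges, standing on z = 0). A flat backrest 34 mm thick, 456 mm tall, spans the full seat width and rises from the seat top along its +y edge, rear face flush with the rear of the seat. Two armrests of 31×31 mm section run along each side from the seat's front edge to the front of the backrest, top faces 201 mm above the seat top and outer faces flush with the seat's x-edges; a 31×31 mm post under the front of each armrest stands on the seat at the front corner.

C is a spool: two coaxial disc flanges of radius 121 mm and thickness 11 mm, joined by a core cylinder of radius 24 mm and height 242 mm. The lower flange rests on z = 0 and the three cylinders share a vertical axis.

The chair is on the floor beside the stool on its −x side. The spool is on top of the stool.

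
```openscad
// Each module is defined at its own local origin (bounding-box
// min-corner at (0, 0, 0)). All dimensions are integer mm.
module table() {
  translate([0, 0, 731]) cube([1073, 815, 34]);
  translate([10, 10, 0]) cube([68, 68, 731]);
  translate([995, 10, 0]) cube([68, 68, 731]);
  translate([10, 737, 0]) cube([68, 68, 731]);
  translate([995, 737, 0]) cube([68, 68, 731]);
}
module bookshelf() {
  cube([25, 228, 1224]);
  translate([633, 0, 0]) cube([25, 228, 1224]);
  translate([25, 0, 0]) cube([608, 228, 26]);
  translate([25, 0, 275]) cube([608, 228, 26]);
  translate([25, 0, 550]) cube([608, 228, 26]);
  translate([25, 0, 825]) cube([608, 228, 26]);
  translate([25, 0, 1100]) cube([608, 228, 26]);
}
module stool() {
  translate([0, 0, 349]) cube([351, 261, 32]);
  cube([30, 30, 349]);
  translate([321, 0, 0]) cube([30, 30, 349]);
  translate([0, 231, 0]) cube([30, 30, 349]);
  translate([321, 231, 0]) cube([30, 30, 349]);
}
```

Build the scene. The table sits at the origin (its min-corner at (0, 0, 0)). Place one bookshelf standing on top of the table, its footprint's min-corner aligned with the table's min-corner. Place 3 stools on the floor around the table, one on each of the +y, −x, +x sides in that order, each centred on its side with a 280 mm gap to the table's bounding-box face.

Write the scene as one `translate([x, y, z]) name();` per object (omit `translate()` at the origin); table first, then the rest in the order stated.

table();
translate([0, 0, 765]) bookshelf();
translate([361, 1095, 0]) stool();
translate([-631, 277, 0]) stool();
translate([1353, 277, 0]) stool();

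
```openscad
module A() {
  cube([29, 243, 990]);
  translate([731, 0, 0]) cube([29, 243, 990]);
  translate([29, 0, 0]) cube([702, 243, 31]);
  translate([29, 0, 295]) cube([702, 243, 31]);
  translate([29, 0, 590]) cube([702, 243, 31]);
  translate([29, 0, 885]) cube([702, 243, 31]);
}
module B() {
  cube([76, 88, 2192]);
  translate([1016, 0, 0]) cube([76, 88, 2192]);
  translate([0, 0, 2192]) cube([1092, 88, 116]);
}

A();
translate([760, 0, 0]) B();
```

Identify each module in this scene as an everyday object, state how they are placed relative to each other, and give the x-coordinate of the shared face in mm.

A is a bookshelf. B is a door frame. The door frame is against the bookshelf's +x side, with their −y faces flush. The x-coordinate of the shared face is 760 mm.

The bookshelf's +x face and the door frame's −x face are both at x = 760 mm.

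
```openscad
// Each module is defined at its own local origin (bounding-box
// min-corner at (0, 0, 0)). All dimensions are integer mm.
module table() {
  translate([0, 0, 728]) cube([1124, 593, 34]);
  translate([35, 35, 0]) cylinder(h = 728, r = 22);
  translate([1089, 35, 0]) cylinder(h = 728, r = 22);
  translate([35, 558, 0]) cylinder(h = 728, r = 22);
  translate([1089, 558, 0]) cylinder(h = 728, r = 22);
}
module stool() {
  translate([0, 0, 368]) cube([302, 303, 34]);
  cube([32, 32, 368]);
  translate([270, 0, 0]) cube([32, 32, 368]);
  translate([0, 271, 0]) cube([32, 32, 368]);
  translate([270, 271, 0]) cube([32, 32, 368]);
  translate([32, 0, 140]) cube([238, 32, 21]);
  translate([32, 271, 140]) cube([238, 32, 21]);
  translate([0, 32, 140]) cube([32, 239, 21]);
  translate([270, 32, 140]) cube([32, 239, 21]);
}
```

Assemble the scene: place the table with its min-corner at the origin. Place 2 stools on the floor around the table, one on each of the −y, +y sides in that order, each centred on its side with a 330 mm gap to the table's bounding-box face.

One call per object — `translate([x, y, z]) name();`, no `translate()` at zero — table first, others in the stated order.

table();
translate([411, -633, 0]) stool();
translate([411, 923, 0]) stool();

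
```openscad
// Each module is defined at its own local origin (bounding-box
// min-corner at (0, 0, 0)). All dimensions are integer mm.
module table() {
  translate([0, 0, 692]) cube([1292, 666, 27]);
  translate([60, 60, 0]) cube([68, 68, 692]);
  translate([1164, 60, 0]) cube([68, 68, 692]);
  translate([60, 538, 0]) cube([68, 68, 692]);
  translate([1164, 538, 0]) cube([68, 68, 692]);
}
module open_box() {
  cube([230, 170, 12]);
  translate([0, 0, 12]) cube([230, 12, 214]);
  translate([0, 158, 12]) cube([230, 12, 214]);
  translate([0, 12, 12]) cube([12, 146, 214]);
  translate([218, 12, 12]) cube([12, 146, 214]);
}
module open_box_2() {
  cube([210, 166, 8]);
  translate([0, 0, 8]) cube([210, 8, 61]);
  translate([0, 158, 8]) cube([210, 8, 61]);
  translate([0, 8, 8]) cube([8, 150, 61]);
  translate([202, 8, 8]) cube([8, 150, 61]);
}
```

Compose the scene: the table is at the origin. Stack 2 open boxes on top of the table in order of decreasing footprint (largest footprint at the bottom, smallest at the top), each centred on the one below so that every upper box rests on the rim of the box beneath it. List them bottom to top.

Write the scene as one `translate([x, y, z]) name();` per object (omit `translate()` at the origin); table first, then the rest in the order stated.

table();
translate([531, 248, 719]) open_box();
translate([541, 250, 945]) open_box_2();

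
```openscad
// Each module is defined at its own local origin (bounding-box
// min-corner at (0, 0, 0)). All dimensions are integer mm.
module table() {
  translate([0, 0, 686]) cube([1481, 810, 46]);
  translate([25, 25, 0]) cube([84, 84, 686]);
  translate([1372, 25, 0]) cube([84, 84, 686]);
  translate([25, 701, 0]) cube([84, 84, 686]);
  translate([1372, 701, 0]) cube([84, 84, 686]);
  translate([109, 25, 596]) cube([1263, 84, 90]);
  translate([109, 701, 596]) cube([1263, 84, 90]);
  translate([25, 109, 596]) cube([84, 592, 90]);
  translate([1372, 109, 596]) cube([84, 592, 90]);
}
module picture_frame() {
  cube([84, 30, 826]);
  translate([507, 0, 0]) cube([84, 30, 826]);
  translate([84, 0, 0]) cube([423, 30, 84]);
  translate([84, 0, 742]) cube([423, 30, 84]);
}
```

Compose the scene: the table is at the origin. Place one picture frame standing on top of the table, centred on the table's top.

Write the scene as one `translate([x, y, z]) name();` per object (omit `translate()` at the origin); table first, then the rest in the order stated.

table();
translate([445, 390, 732]) picture_frame();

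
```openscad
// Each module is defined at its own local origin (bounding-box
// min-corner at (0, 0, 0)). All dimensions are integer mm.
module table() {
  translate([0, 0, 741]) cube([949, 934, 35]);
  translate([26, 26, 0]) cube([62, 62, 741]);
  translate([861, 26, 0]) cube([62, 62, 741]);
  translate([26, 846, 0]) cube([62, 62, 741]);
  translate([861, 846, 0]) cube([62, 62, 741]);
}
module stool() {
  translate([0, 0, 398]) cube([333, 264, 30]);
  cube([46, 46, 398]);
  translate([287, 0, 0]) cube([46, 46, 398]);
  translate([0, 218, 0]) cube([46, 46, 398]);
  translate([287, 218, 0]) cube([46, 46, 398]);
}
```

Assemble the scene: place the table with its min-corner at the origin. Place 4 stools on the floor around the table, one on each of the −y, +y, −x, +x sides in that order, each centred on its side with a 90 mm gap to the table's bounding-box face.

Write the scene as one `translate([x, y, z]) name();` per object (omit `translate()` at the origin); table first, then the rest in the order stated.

table();
translate([308, -354, 0]) stool();
translate([308, 1024, 0]) stool();
translate([-423, 335, 0]) stool();
translate([1039, 335, 0]) stool();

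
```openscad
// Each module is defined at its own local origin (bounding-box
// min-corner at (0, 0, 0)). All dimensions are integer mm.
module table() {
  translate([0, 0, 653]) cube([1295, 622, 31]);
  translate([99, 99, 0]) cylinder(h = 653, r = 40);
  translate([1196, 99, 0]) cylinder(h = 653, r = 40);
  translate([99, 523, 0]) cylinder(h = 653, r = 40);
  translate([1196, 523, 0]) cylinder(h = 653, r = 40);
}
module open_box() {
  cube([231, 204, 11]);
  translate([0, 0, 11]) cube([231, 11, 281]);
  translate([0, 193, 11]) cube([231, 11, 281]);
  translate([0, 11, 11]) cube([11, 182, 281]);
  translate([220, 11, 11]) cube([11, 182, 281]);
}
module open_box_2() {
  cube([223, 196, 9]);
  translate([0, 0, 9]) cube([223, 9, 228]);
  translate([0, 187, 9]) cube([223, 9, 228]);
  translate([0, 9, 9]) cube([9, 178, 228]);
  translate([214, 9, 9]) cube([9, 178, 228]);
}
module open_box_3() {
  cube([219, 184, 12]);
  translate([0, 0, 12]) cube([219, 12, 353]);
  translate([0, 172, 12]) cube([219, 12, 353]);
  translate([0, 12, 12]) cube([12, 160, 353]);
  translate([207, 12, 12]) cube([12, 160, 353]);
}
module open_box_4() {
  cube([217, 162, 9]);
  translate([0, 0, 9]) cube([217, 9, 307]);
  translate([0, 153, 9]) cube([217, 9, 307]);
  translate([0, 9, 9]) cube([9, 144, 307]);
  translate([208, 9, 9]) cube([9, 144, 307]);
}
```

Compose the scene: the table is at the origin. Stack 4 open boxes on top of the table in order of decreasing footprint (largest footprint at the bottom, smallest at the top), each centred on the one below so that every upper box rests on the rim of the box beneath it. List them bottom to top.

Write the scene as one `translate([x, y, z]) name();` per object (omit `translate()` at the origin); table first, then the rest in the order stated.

table();
translate([532, 209, 684]) open_box();
translate([536, 213, 976]) open_box_2();
translate([538, 219, 1213]) open_box_3();
translate([539, 230, 1578]) open_box_4();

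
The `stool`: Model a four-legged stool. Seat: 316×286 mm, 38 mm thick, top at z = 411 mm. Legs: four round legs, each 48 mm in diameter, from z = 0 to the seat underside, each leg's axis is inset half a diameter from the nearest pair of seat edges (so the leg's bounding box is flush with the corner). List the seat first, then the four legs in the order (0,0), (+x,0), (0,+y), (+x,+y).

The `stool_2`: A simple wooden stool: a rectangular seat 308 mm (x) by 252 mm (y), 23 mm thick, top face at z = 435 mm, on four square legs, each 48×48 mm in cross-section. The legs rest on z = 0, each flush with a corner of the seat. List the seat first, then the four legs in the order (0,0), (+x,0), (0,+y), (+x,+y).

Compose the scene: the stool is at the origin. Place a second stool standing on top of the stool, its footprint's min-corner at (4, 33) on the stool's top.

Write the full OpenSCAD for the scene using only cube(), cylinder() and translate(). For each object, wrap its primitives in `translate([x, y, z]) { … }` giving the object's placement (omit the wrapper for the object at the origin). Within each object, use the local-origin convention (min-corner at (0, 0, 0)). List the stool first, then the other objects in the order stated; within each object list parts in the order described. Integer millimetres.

translate([0, 0, 373]) cube([316, 286, 38]);
translate([24, 24, 0]) cylinder(h = 373, r = 24);
translate([292, 24, 0]) cylinder(h = 373, r = 24);
translate([24, 262, 0]) cylinder(h = 373, r = 24);
translate([292, 262, 0]) cylinder(h = 373, r = 24);
translate([4, 33, 411]) {
  translate([0, 0, 412]) cube([308, 252, 23]);
  cube([48, 48, 412]);
  translate([260, 0, 0]) cube([48, 48, 412]);
  translate([0, 204, 0]) cube([48, 48, 412]);
  translate([260, 204, 0]) cube([48, 48, 412]);
}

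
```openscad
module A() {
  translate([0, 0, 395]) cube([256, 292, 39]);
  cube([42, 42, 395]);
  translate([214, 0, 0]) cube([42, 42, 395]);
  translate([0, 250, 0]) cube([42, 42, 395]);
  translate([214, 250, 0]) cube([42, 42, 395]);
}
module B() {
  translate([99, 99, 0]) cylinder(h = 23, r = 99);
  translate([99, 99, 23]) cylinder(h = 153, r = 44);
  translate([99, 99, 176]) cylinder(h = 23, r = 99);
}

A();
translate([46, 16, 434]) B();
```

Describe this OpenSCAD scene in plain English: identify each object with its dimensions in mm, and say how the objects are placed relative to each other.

A is a four-legged stool. The seat is 256×292 mm, 39 mm thick, top at z = 434 mm. It stands on four square legs, each 42×42 mm in cross-section, from z = 0 to the seat underside, each flush with a corner of the seat.

B is a spool: two coaxial disc flanges of radius 99 mm and thickness 23 mm, joined by a core cylinder of radius 44 mm and height 153 mm. The lower flange rests on z = 0 and the three cylinders share a vertical axis.

The spool is on top of the stool.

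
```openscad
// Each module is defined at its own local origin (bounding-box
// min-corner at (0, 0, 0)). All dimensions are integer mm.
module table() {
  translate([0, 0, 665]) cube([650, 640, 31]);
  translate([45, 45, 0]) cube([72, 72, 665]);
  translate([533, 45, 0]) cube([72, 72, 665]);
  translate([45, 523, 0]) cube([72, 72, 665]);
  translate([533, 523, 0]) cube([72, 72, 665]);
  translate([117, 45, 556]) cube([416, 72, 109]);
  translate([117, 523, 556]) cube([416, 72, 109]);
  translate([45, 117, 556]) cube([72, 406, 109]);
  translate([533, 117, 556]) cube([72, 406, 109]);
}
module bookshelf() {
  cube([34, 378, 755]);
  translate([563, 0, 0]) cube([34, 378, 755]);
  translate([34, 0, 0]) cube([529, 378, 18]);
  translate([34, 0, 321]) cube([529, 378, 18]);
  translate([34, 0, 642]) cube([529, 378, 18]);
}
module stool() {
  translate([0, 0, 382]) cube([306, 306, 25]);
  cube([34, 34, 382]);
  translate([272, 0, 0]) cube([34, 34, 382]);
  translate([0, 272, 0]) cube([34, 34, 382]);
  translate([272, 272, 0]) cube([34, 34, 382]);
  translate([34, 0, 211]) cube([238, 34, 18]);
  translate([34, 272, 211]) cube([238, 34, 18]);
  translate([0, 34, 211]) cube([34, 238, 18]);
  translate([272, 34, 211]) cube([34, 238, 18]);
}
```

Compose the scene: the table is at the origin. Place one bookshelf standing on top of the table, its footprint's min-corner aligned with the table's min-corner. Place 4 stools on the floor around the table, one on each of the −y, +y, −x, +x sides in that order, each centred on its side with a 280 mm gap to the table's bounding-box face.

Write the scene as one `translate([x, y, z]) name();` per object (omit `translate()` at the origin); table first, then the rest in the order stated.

table();
translate([0, 0, 696]) bookshelf();
translate([172, -586, 0]) stool();
translate([172, 920, 0]) stool();
translate([-586, 167, 0]) stool();
translate([930, 167, 0]) stool();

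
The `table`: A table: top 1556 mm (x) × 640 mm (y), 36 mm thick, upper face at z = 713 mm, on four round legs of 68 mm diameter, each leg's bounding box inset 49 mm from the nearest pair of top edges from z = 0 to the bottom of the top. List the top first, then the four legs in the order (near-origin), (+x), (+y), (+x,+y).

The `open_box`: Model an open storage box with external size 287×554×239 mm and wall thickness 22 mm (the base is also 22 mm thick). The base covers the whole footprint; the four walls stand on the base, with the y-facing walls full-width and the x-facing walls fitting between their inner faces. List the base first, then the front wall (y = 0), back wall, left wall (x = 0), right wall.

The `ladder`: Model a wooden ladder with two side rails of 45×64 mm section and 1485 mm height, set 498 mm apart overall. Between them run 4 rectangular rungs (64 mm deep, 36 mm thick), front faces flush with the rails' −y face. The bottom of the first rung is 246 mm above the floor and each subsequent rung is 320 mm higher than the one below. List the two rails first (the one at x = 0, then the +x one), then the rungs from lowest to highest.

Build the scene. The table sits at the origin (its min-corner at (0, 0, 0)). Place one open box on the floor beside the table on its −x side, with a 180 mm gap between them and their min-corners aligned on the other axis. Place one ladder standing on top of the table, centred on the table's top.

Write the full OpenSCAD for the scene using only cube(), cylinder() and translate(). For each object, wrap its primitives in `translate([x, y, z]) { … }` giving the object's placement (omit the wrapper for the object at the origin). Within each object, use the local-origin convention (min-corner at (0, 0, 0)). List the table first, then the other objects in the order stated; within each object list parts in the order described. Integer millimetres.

translate([0, 0, 677]) cube([1556, 640, 36]);
translate([83, 83, 0]) cylinder(h = 677, r = 34);
translate([1473, 83, 0]) cylinder(h = 677, r = 34);
translate([83, 557, 0]) cylinder(h = 677, r = 34);
translate([1473, 557, 0]) cylinder(h = 677, r = 34);
translate([-467, 0, 0]) {
  cube([287, 554, 22]);
  translate([0, 0, 22]) cube([287, 22, 217]);
  translate([0, 532, 22]) cube([287, 22, 217]);
  translate([0, 22, 22]) cube([22, 510, 217]);
  translate([265, 22, 22]) cube([22, 510, 217]);
}
translate([529, 288, 713]) {
  cube([45, 64, 1485]);
  translate([453, 0, 0]) cube([45, 64, 1485]);
  translate([45, 0, 246]) cube([408, 64, 36]);
  translate([45, 0, 566]) cube([408, 64, 36]);
  translate([45, 0, 886]) cube([408, 64, 36]);
  translate([45, 0, 1206]) cube([408, 64, 36]);
}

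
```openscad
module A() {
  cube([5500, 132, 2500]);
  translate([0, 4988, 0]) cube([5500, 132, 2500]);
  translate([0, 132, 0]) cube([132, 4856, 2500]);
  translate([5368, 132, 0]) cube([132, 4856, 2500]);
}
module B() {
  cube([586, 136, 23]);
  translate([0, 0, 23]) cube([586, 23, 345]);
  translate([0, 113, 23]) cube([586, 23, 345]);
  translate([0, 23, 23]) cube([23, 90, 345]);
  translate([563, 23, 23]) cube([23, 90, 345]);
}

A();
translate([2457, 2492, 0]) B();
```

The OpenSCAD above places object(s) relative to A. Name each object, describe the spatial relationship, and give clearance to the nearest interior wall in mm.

Clearances: x = 2325, y = 2360; minimum 2325 mm.

A is a house frame. B is an open box. The open box sits inside the house frame, centred. The clearance to the nearest interior wall is 2325 mm.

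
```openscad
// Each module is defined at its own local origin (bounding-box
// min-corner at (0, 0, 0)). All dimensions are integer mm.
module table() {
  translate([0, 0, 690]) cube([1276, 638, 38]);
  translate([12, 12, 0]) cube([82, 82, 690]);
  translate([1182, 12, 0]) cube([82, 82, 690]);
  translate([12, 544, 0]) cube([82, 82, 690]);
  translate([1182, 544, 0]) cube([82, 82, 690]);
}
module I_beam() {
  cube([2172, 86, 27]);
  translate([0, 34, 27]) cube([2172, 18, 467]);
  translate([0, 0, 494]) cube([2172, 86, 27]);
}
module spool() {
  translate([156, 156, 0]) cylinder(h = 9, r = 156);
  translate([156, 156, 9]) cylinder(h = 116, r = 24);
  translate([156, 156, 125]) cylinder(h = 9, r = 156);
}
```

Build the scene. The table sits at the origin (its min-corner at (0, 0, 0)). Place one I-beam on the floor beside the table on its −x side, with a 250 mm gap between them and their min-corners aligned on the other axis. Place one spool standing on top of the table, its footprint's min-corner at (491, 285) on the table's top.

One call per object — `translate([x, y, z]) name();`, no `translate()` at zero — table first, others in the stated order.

table();
translate([-2422, 0, 0]) I_beam();
translate([491, 285, 728]) spool();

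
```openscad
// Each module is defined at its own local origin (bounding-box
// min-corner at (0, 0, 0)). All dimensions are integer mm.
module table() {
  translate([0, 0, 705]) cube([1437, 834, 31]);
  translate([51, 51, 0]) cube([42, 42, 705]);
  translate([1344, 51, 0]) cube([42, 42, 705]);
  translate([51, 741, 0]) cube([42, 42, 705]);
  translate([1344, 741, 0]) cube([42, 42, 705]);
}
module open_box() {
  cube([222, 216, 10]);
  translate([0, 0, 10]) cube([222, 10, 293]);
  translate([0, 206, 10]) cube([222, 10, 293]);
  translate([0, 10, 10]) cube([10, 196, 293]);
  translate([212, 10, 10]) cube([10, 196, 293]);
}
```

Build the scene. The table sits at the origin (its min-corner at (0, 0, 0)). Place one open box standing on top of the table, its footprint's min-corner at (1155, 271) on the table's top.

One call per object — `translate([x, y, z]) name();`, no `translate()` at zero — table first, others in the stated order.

table();
translate([1155, 271, 736]) open_box();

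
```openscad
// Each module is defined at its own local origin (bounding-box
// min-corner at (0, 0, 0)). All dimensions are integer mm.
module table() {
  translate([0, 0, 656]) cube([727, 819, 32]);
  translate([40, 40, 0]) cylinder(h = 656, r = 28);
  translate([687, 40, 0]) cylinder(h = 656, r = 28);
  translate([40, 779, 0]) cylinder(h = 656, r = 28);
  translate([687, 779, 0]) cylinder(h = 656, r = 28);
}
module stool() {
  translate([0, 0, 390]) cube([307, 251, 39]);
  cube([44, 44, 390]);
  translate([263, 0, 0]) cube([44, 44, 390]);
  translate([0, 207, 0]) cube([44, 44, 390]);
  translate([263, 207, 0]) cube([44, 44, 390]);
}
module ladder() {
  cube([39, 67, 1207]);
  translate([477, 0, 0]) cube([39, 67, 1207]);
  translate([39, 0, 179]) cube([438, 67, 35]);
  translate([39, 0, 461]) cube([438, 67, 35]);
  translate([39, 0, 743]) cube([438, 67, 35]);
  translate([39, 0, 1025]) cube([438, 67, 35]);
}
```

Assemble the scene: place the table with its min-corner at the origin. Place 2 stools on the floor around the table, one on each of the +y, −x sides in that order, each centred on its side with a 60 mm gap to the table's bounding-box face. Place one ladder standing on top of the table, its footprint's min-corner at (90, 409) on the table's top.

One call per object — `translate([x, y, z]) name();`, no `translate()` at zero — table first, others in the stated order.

table();
translate([210, 879, 0]) stool();
translate([-367, 284, 0]) stool();
translate([90, 409, 688]) ladder();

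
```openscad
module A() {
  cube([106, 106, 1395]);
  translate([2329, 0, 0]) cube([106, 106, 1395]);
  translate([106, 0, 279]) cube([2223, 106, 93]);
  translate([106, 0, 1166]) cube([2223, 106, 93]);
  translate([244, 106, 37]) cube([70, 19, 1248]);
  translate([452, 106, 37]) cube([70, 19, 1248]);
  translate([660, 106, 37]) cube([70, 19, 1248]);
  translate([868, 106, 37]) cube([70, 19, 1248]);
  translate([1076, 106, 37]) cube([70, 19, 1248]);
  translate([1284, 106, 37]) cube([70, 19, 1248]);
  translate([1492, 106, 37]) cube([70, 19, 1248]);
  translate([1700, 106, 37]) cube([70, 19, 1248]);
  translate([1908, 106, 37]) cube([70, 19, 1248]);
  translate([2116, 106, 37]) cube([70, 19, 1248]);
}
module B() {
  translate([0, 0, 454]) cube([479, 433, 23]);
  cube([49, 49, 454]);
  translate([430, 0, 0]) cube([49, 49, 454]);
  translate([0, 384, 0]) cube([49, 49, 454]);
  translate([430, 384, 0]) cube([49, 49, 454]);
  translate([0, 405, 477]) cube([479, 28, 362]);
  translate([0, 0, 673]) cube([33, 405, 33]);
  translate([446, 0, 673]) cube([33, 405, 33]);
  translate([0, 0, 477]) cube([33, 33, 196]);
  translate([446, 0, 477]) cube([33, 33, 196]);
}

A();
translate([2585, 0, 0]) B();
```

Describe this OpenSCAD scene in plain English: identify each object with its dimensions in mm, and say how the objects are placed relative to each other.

A is a fence section. Two 106×106 mm posts, 1395 mm tall, stand on the floor with a clear span of 2223 mm between their inner faces. Two horizontal rails of 106×93 mm section span the gap between the posts with their undersides at z = 279 mm and z = 1166 mm, flush with the posts' −y face. 10 pickets, each 70 mm wide, 19 mm thick and 1248 mm tall, are fixed to the +y face of the rails with their bottoms at z = 37 mm, evenly spaced across the span with equal gaps (rounded down to the nearest mm) at the −x end and between each pair — any rounding remainder accumulates at the +x end.

B is a chair. The seat is a 479×433×23 mm slab with its top at z = 477 mm, on four 49×49 mm corner legs (flush with the seat edges, standing on z = 0). A flat backrest 28 mm thick, 362 mm tall, spans the full seat width and rises from the seat top along its +y edge, rear face flush with the rear of the seat. Two armrests of 33×33 mm section run along each side from the seat's front edge to the front of the backrest, top faces 229 mm above the seat top and outer faces flush with the seat's x-edges; a 33×33 mm post under the front of each armrest stands on the seat at the front corner.

The chair is on the floor beside the fence section on its +x side.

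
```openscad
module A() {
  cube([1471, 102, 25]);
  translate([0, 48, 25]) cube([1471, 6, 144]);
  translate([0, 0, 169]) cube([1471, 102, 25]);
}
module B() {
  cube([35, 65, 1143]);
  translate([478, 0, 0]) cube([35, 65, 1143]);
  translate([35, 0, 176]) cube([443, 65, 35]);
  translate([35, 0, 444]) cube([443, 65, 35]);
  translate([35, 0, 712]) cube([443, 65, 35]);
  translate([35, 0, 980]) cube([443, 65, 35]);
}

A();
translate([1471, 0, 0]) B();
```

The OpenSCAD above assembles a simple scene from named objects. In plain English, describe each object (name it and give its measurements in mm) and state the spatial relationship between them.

A is an I-beam lying along x, 1471 mm long. Overall section height 194 mm. Two flanges 102 mm wide (y) and 25 mm thick, one on the floor and one at the top; a web 6 mm thick runs between them, centred on the flange width.

B is a straight ladder. Two 35×65 mm vertical rails, 1143 mm tall, stand 513 mm apart (outside-to-outside) with their front faces coplanar on the −y side. 4 rungs, each 65 mm deep and 35 mm tall, span between the inner faces of the rails, front faces flush with the rails. The lowest rung's underside is at z = 176 mm and rungs are spaced 268 mm apart (underside to underside).

The ladder is against the I-beam's +x side, with their −y faces flush.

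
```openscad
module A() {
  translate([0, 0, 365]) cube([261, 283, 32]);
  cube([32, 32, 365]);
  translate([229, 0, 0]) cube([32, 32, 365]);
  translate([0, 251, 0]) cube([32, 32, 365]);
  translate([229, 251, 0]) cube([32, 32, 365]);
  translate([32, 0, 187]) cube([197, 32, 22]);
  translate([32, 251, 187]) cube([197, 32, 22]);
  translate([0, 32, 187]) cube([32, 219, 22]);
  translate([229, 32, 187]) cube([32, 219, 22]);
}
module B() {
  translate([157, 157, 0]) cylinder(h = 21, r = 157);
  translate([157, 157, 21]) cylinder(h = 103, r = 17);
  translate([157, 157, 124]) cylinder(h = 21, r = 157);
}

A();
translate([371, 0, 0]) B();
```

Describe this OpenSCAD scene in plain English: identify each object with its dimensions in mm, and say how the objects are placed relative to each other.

A is a simple wooden stool: a rectangular seat 261 mm (x) by 283 mm (y), 32 mm thick, top face at z = 397 mm, on four square legs, each 32×32 mm in cross-section. The legs rest on z = 0, each flush with a corner of the seat. Four stretchers, 32 mm wide and 22 mm tall, connect adjacent legs with their undersides at z = 187 mm, each running between the inner faces of the legs it joins and aligned with the legs' outer faces on the other axis.

B is a spool: two coaxial disc flanges of radius 157 mm and thickness 21 mm, joined by a core cylinder of radius 17 mm and height 103 mm. The lower flange rests on z = 0 and the three cylinders share a vertical axis.

The spool is on the floor beside the stool on its +x side.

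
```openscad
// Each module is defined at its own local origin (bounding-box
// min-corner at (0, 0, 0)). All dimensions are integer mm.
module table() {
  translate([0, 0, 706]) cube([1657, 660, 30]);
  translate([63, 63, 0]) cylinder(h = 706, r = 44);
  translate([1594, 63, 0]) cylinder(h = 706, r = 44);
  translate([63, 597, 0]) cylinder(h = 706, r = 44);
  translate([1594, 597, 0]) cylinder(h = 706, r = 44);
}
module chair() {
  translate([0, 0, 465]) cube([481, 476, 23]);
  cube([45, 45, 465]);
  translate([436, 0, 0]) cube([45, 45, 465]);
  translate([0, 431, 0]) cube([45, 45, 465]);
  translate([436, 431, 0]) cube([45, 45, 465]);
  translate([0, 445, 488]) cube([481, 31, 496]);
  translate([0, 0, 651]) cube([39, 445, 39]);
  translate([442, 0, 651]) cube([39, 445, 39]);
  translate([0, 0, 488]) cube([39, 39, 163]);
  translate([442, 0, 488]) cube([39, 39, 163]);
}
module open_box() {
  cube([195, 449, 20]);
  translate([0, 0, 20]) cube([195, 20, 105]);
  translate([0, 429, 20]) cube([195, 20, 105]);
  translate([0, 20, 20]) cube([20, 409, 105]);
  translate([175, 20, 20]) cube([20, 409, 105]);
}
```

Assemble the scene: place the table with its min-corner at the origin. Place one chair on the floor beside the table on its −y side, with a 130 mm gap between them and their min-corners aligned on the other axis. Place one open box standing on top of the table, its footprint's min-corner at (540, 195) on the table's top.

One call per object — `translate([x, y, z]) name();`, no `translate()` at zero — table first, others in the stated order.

table();
translate([0, -606, 0]) chair();
translate([540, 195, 736]) open_box();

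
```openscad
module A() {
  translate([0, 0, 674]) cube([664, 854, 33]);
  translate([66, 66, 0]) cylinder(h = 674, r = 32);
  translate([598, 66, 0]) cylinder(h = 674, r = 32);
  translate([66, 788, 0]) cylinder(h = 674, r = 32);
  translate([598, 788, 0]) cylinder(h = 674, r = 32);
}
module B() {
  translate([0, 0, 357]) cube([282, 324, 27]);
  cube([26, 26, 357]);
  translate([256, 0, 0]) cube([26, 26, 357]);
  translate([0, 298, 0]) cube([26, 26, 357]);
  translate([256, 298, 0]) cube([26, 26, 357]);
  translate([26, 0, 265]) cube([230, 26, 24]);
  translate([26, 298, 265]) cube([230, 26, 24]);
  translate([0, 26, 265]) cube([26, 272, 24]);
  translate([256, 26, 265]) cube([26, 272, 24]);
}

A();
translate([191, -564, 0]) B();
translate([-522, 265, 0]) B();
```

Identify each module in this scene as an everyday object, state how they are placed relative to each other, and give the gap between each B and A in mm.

A is a table. B is a stool. Two stools sit around the table at the −y, −x sides. The gap between each stool and the table is 240 mm.

Each stool's nearest face is 240 mm from the table's bounding box.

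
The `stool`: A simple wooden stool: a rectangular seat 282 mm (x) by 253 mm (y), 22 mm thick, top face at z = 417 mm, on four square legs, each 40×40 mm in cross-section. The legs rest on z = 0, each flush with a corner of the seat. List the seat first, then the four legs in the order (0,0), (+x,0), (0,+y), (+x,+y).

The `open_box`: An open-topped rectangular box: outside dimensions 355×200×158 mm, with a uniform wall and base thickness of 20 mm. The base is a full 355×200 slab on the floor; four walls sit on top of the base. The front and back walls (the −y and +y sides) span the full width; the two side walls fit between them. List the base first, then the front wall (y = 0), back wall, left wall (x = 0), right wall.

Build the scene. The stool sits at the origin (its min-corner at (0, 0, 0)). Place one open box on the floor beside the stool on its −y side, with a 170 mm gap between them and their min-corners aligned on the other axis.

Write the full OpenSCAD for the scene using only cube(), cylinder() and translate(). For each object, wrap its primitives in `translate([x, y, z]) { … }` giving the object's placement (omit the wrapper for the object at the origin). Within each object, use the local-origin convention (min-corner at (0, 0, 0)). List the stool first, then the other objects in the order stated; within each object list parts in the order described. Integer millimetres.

translate([0, 0, 395]) cube([282, 253, 22]);
cube([40, 40, 395]);
translate([242, 0, 0]) cube([40, 40, 395]);
translate([0, 213, 0]) cube([40, 40, 395]);
translate([242, 213, 0]) cube([40, 40, 395]);
translate([0, -370, 0]) {
  cube([355, 200, 20]);
  translate([0, 0, 20]) cube([355, 20, 138]);
  translate([0, 180, 20]) cube([355, 20, 138]);
  translate([0, 20, 20]) cube([20, 160, 138]);
  translate([335, 20, 20]) cube([20, 160, 138]);
}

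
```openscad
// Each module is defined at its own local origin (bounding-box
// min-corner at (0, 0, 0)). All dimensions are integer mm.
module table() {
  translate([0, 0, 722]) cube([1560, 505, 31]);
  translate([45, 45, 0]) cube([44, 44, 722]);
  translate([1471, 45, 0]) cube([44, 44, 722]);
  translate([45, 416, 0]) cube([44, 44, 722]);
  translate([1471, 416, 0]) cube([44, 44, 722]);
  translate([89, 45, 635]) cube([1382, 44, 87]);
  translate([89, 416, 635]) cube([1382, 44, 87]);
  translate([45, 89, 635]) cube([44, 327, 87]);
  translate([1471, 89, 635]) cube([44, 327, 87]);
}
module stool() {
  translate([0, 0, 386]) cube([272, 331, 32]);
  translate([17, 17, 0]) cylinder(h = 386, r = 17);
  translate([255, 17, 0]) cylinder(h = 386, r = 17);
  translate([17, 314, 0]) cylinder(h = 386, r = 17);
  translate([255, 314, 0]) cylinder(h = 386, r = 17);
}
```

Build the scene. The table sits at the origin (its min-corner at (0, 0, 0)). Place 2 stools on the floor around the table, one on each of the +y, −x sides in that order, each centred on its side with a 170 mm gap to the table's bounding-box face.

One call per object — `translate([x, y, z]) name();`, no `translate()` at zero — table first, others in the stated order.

table();
translate([644, 675, 0]) stool();
translate([-442, 87, 0]) stool();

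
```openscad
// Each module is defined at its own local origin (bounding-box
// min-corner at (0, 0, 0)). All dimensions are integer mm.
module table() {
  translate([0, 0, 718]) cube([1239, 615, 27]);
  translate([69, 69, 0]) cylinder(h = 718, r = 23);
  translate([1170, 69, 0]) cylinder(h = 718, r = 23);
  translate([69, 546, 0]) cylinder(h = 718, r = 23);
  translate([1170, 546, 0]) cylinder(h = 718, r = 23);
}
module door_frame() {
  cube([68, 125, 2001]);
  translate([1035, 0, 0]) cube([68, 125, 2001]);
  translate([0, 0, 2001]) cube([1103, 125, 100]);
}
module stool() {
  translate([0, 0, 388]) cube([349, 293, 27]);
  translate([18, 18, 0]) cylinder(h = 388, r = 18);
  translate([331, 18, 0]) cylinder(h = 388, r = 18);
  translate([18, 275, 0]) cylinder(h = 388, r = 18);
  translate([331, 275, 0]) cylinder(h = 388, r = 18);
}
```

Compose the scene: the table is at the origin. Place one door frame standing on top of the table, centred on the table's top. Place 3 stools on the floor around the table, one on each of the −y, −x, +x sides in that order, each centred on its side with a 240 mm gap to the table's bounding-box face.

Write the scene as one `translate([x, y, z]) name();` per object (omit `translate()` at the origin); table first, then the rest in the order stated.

table();
translate([68, 245, 745]) door_frame();
translate([445, -533, 0]) stool();
translate([-589, 161, 0]) stool();
translate([1479, 161, 0]) stool();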